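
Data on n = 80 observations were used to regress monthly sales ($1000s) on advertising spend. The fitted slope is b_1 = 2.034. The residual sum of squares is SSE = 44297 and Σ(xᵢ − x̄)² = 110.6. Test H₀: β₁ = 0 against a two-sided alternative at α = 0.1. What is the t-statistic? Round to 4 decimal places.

MSE = SSE/(n − 2) = 44297/78 = 567.91.
SE(b_1) = √(MSE/Sₓₓ) = √(567.91/110.6) = 2.26601.
t = 2.034 / 2.26601 = 0.8976.
df = n − 2 = 78.
Two-sided p ≈ 0.3722, which is ≥ 0.1, so fail to reject H₀.
The data do not give significant evidence of an association between advertising spend and monthly sales.

t = 0.8976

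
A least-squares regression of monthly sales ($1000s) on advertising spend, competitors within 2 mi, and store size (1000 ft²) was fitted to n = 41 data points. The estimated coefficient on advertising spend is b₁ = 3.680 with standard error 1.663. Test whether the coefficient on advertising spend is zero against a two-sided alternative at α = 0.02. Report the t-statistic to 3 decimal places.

H₀: β₁ = 0 vs H₁: β₁ ≠ 0.
t = (b₁ − β₁⁰)/SE = 3.680 / 1.663 = 2.213.
df = n − k − 1 = 41 − 3 − 1 = 37.
Two-sided p ≈ 0.0332, which is ≥ 0.02, so fail to reject H₀.
The data do not give significant evidence of an association between advertising spend and monthly sales, after adjusting for the other predictors.

t = 2.213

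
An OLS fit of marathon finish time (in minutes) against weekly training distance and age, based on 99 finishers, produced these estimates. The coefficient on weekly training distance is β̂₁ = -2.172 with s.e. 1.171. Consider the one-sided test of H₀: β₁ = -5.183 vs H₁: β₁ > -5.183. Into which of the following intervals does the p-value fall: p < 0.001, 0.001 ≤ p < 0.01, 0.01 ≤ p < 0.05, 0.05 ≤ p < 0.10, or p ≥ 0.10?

t = (-2.172 − (-5.183)) / 1.171 = 2.571.
df = n − k − 1 = 99 − 2 − 1 = 96.
One-sided p = P(T_{96} > t) ≈ 0.0058.
So 0.001 ≤ p < 0.01.

0.001 ≤ p < 0.01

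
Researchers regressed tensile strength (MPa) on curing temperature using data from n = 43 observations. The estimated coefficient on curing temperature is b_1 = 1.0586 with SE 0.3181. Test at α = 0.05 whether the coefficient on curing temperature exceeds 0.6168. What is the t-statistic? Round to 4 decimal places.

t = 1.3889

H₀: β₁ = 0.6168 vs H₁: β₁ > 0.6168.
t = (b_1 − β₁⁰)/SE = (1.0586 − 0.6168) / 0.3181 = 1.3889.
df = n − 2 = 43 − 2 = 41.
One-sided p ≈ 0.0862, which is ≥ 0.05, so fail to reject H₀.
The data do not give significant evidence that the true slope on curing temperature exceeds 0.6168 MPa per unit.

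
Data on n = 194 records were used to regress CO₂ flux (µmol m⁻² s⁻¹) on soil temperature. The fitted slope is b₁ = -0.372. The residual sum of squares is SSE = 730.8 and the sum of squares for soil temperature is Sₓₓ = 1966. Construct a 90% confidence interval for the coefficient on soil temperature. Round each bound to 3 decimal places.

MSE = SSE/(n − 2) = 730.8/192 = 3.80625.
SE(b₁) = √(MSE/Sₓₓ) = √(3.80625/1966) = 0.0440004.
df = n − 2 = 192.
t* = t_{0.05, 192} = 1.652829.
Margin = t* × SE = 1.652829 × 0.0440004 = 0.07273.
CI: -0.372 ± 0.07273 → (-0.445, -0.299).
With 90% confidence, each one-unit increase in soil temperature is associated with a change of between -0.445 and -0.299 µmol m⁻² s⁻¹ in CO₂ flux.

(-0.445, -0.299)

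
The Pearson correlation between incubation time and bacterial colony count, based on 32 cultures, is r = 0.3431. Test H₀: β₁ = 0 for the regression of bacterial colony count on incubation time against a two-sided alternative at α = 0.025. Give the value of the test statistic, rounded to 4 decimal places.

t = r·√(n − 2)/√(1 − r²) = 0.3431·√30/√0.882282 = 2.0007.
df = n − 2 = 30.
Two-sided p ≈ 0.0545, which is ≥ 0.025, so fail to reject H₀.
The data do not give significant evidence of a linear association between incubation time and bacterial colony count.

t = 2.0007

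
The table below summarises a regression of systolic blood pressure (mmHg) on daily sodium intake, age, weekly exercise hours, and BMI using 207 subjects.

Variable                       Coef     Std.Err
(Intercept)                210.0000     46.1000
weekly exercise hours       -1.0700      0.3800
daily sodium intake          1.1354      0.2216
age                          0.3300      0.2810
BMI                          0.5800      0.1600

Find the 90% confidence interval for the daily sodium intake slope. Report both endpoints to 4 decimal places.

Read off: b = 1.1354, SE = 0.2216 for daily sodium intake.
df = n − k − 1 = 207 − 4 − 1 = 202.
t* = t_{0.05, 202} = 1.652432.
Margin = t* × SE = 1.652432 × 0.2216 = 0.366179.
CI: 1.1354 ± 0.366179 → (0.7692, 1.5016).

(0.7692, 1.5016)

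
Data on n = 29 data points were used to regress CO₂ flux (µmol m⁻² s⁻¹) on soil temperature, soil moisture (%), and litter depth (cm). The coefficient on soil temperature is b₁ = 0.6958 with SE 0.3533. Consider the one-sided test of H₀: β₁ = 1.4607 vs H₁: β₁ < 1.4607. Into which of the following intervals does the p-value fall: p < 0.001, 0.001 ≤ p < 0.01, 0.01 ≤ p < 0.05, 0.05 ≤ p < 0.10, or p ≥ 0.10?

t = (0.6958 − 1.4607) / 0.3533 = -2.165.
df = n − k − 1 = 29 − 3 − 1 = 25.
One-sided p = P(T_{25} < t) ≈ 0.0201.
So 0.01 ≤ p < 0.05.

0.01 ≤ p < 0.05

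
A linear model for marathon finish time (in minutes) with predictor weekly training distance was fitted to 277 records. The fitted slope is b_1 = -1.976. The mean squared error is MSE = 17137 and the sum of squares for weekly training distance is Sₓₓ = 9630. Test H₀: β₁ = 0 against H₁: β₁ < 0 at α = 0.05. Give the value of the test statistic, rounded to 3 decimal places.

t = -1.481

SE(b_1) = √(MSE/Sₓₓ) = √(17137/9630) = 1.334.
t = -1.976 / 1.334 = -1.481.
df = n − 2 = 275.
One-sided p ≈ 0.0698, which is ≥ 0.05, so fail to reject H₀.
The data do not give significant evidence that the true slope on weekly training distance is negative.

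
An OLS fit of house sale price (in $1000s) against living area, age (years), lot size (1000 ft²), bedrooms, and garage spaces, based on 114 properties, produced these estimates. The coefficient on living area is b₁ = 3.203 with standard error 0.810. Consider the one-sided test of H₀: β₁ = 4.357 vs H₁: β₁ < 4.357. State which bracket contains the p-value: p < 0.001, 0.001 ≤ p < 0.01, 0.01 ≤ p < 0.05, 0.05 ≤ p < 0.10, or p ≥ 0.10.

0.05 ≤ p < 0.10

t = (3.203 − 4.357) / 0.810 = -1.425.
df = n − k − 1 = 114 − 5 − 1 = 108.
One-sided p = P(T_{108} < t) ≈ 0.0786.
So 0.05 ≤ p < 0.10.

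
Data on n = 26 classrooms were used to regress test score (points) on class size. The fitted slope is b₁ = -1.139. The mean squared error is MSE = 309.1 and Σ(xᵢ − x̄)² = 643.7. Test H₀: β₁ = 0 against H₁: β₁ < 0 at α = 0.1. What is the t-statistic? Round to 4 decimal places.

t = -1.6437

SE(b₁) = √(MSE/Sₓₓ) = √(309.1/643.7) = 0.692959.
t = -1.139 / 0.692959 = -1.6437.
df = n − 2 = 24.
One-sided p ≈ 0.0566, which is < 0.1, so reject H₀.
There is evidence that the true slope on class size is negative.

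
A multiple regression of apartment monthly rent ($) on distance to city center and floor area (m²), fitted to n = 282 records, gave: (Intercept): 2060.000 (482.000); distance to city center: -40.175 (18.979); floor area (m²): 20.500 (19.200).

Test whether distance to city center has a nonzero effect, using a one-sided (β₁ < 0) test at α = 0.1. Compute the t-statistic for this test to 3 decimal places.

t = -2.117

Read off: b = -40.175, SE = 18.979 for distance to city center.
H₀: β₁ = 0 vs H₁: β₁ < 0.
t = -40.175 / 18.979 = -2.117.
df = n − k − 1 = 282 − 2 − 1 = 279.
One-sided p ≈ 0.0176, which is < 0.1, so reject H₀.
There is evidence that the true slope on distance to city center is negative, holding the other predictors fixed.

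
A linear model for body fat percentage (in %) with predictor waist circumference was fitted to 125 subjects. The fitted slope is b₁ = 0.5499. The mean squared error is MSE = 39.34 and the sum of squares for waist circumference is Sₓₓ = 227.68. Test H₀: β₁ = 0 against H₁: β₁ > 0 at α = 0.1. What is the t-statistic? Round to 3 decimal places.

SE(b₁) = √(MSE/Sₓₓ) = √(39.34/227.68) = 0.415676.
t = 0.5499 / 0.415676 = 1.323.
df = n − 2 = 123.
One-sided p ≈ 0.0942, which is < 0.1, so reject H₀.
There is evidence that the true slope on waist circumference is positive.

t = 1.323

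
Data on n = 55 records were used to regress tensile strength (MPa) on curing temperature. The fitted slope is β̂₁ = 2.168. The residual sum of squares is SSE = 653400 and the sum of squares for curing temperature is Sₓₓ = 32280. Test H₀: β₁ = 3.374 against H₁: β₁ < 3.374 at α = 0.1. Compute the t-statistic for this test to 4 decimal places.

MSE = SSE/(n − 2) = 653400/53 = 12328.3.
SE(β̂₁) = √(MSE/Sₓₓ) = √(12328.3/32280) = 0.617995.
t = (2.168 − 3.374) / 0.617995 = -1.9515.
df = n − 2 = 53.
One-sided p ≈ 0.0281, which is < 0.1, so reject H₀.
There is evidence that the true slope on curing temperature is below 3.374 MPa per unit.

t = -1.9515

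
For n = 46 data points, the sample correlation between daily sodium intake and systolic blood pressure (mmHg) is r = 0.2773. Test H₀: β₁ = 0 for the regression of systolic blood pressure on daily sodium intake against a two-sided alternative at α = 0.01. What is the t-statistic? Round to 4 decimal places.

t = 1.9145

t = r·√(n − 2)/√(1 − r²) = 0.2773·√44/√0.923105 = 1.9145.
df = n − 2 = 44.
Two-sided p ≈ 0.0621, which is ≥ 0.01, so fail to reject H₀.
The data do not give significant evidence of a linear association between daily sodium intake and systolic blood pressure.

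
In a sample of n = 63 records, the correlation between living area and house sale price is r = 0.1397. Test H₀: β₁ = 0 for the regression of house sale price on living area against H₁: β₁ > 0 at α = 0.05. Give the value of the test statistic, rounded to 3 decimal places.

t = r·√(n − 2)/√(1 − r²) = 0.1397·√61/√0.980484 = 1.102.
df = n − 2 = 61.
One-sided p ≈ 0.1374, which is ≥ 0.05, so fail to reject H₀.
The data do not give significant evidence of a linear association between living area and house sale price.

t = 1.102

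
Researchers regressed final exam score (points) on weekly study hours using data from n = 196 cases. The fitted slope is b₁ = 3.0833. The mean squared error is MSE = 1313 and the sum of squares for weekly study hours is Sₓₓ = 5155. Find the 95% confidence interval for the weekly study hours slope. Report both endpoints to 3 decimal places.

SE(b₁) = √(MSE/Sₓₓ) = √(1313/5155) = 0.504682.
df = n − 2 = 194.
t* = t_{0.025, 194} = 1.972268.
Margin = t* × SE = 1.972268 × 0.504682 = 0.99537.
CI: 3.0833 ± 0.99537 → (2.088, 4.079).
With 95% confidence, each one-unit increase in weekly study hours is associated with a change of between 2.088 and 4.079 points in final exam score.

(2.088, 4.079)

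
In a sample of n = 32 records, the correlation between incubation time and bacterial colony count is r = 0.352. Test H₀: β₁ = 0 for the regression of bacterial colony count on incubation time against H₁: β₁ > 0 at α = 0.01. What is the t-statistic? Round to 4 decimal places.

t = r·√(n − 2)/√(1 − r²) = 0.352·√30/√0.876096 = 2.0598.
df = n − 2 = 30.
One-sided p ≈ 0.0241, which is ≥ 0.01, so fail to reject H₀.
The data do not give significant evidence of a linear association between incubation time and bacterial colony count.

t = 2.0598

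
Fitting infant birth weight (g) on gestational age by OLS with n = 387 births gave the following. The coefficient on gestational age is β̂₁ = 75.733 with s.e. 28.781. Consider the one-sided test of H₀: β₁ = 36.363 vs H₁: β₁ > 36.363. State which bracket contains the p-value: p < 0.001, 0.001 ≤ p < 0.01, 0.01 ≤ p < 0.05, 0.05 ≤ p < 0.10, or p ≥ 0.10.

0.05 ≤ p < 0.10

t = (75.733 − 36.363) / 28.781 = 1.368.
df = n − 2 = 387 − 2 = 385.
One-sided p = P(T_{385} > t) ≈ 0.0861.
So 0.05 ≤ p < 0.10.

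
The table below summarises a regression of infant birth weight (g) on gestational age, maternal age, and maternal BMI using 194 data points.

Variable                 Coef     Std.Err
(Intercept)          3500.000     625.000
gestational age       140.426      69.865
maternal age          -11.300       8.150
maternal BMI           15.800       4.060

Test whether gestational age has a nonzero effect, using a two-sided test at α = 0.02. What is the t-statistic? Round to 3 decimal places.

t = 2.010

Read off: b = 140.426, SE = 69.865 for gestational age.
H₀: β₁ = 0 vs H₁: β₁ ≠ 0.
t = 140.426 / 69.865 = 2.010.
df = n − k − 1 = 194 − 3 − 1 = 190.
Two-sided p ≈ 0.0458, which is ≥ 0.02, so fail to reject H₀.
The data do not give significant evidence of an association between gestational age and infant birth weight, after adjusting for the other predictors.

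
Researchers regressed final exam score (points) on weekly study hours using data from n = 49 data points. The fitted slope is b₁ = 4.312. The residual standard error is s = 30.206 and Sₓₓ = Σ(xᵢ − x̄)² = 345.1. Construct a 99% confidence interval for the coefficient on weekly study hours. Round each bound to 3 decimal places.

(-0.053, 8.677)

SE(b₁) = s/√Sₓₓ = 30.206/√345.1 = 1.626.
df = n − 2 = 47.
t* = t_{0.005, 47} = 2.684556.
Margin = t* × SE = 2.684556 × 1.626 = 4.36509.
CI: 4.312 ± 4.36509 → (-0.053, 8.677).
With 99% confidence, each one-unit increase in weekly study hours is associated with a change of between -0.053 and 8.677 points in final exam score.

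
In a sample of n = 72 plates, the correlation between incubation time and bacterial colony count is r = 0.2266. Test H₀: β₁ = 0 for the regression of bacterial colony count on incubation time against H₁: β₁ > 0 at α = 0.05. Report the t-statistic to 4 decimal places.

t = r·√(n − 2)/√(1 − r²) = 0.2266·√70/√0.948652 = 1.9465.
df = n − 2 = 70.
One-sided p ≈ 0.0278, which is < 0.05, so reject H₀.
There is evidence of a linear association between incubation time and bacterial colony count.

t = 1.9465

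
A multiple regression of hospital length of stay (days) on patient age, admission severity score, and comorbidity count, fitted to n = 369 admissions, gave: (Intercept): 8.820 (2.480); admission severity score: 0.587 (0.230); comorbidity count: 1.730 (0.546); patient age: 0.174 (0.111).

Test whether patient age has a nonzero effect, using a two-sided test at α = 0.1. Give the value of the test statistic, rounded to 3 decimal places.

Read off: b = 0.174, SE = 0.111 for patient age.
H₀: β₁ = 0 vs H₁: β₁ ≠ 0.
t = 0.174 / 0.111 = 1.568.
df = n − k − 1 = 369 − 3 − 1 = 365.
Two-sided p ≈ 0.1178, which is ≥ 0.1, so fail to reject H₀.
The data do not give significant evidence of an association between patient age and hospital length of stay, after adjusting for the other predictors.

t = 1.568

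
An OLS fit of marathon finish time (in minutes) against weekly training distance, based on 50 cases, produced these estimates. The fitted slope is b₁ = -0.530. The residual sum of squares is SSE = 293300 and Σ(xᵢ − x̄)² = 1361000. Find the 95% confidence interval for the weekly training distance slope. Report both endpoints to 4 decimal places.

(-0.6647, -0.3953)

MSE = SSE/(n − 2) = 293300/48 = 6110.42.
SE(b₁) = √(MSE/Sₓₓ) = √(6110.42/1361000) = 0.0670049.
df = n − 2 = 48.
t* = t_{0.025, 48} = 2.010635.
Margin = t* × SE = 2.010635 × 0.0670049 = 0.134722.
CI: -0.530 ± 0.134722 → (-0.6647, -0.3953).
With 95% confidence, each one-unit increase in weekly training distance is associated with a change of between -0.6647 and -0.3953 minutes in marathon finish time.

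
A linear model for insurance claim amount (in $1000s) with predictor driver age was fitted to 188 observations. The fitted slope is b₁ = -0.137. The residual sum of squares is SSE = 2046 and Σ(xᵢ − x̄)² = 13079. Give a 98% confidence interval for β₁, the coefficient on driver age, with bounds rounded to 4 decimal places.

MSE = SSE/(n − 2) = 2046/186 = 11.
SE(b₁) = √(MSE/Sₓₓ) = √(11/13079) = 0.0290007.
df = n − 2 = 186.
t* = t_{0.01, 186} = 2.346563.
Margin = t* × SE = 2.346563 × 0.0290007 = 0.068052.
CI: -0.137 ± 0.068052 → (-0.2051, -0.0689).
With 98% confidence, each one-unit increase in driver age is associated with a change of between -0.2051 and -0.0689 $1000s in insurance claim amount.

(-0.2051, -0.0689)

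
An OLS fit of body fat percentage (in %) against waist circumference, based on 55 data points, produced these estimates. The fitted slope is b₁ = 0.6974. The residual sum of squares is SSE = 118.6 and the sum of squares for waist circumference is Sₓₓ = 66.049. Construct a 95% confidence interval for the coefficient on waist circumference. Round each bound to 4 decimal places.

(0.3282, 1.0666)

MSE = SSE/(n − 2) = 118.6/53 = 2.23774.
SE(b₁) = √(MSE/Sₓₓ) = √(2.23774/66.049) = 0.184065.
df = n − 2 = 53.
t* = t_{0.025, 53} = 2.005746.
Margin = t* × SE = 2.005746 × 0.184065 = 0.369188.
CI: 0.6974 ± 0.369188 → (0.3282, 1.0666).
With 95% confidence, each one-unit increase in waist circumference is associated with a change of between 0.3282 and 1.0666 % in body fat percentage.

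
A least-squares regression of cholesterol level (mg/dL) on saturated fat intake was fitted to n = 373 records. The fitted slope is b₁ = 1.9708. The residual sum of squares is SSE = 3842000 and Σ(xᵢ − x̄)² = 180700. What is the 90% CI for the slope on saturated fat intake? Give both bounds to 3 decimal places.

MSE = SSE/(n − 2) = 3842000/371 = 10355.8.
SE(b₁) = √(MSE/Sₓₓ) = √(10355.8/180700) = 0.239394.
df = n − 2 = 371.
t* = t_{0.05, 371} = 1.648971.
Margin = t* × SE = 1.648971 × 0.239394 = 0.39475.
CI: 1.9708 ± 0.39475 → (1.576, 2.366).
With 90% confidence, each one-unit increase in saturated fat intake is associated with a change of between 1.576 and 2.366 mg/dL in cholesterol level.

(1.576, 2.366)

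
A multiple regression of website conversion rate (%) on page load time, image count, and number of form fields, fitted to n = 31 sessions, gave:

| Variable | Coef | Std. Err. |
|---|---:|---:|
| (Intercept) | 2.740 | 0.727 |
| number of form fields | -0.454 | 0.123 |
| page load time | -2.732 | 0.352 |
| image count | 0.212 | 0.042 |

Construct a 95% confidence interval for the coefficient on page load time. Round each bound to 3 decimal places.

Read off: b = -2.732, SE = 0.352 for page load time.
df = n − k − 1 = 31 − 3 − 1 = 27.
t* = t_{0.025, 27} = 2.051831.
Margin = t* × SE = 2.051831 × 0.352 = 0.72224.
CI: -2.732 ± 0.72224 → (-3.454, -2.010).

(-3.454, -2.010)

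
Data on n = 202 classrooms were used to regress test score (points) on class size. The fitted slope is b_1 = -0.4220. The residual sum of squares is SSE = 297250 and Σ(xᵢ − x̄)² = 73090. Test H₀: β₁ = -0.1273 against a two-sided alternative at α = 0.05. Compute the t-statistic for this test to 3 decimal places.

MSE = SSE/(n − 2) = 297250/200 = 1486.25.
SE(b_1) = √(MSE/Sₓₓ) = √(1486.25/73090) = 0.142599.
t = (-0.4220 − (-0.1273)) / 0.142599 = -2.067.
df = n − 2 = 200.
Two-sided p ≈ 0.0401, which is < 0.05, so reject H₀.
There is evidence that the true slope on class size differs from -0.1273 points per unit.

t = -2.067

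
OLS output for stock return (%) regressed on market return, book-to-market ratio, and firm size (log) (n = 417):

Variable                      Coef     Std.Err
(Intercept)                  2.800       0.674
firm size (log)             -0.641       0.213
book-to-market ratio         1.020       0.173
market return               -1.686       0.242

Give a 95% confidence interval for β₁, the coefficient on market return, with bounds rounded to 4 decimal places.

Read off: b = -1.686, SE = 0.242 for market return.
df = n − k − 1 = 417 − 3 − 1 = 413.
t* = t_{0.025, 413} = 1.965725.
Margin = t* × SE = 1.965725 × 0.242 = 0.475705.
CI: -1.686 ± 0.475705 → (-2.1617, -1.2103).

(-2.1617, -1.2103)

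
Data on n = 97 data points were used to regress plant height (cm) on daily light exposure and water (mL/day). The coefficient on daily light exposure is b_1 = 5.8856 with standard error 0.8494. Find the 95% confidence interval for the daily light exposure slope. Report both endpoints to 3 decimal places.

df = n − k − 1 = 97 − 2 − 1 = 94.
t* = t_{0.025, 94} = 1.985523.
Margin = t* × SE = 1.985523 × 0.8494 = 1.68650.
CI: 5.8856 ± 1.68650 → (4.199, 7.572).
With 95% confidence, each one-unit increase in daily light exposure is associated with a change of between 4.199 and 7.572 cm in plant height, holding the other predictors fixed.

(4.199, 7.572)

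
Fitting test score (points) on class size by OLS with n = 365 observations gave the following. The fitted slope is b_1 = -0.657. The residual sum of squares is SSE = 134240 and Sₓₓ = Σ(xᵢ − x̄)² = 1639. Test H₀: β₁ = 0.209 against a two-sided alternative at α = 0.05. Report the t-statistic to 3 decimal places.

t = -1.823

MSE = SSE/(n − 2) = 134240/363 = 369.807.
SE(b_1) = √(MSE/Sₓₓ) = √(369.807/1639) = 0.475005.
t = (-0.657 − 0.209) / 0.475005 = -1.823.
df = n − 2 = 363.
Two-sided p ≈ 0.0691, which is ≥ 0.05, so fail to reject H₀.
The data are consistent with a true slope of 0.209 points per unit of class size.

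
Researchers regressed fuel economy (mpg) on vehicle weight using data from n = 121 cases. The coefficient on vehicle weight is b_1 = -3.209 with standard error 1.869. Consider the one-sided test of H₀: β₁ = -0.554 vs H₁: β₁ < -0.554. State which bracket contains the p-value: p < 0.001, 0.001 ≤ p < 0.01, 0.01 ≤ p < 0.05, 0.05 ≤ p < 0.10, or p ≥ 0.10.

0.05 ≤ p < 0.10

t = (-3.209 − (-0.554)) / 1.869 = -1.421.
df = n − 2 = 121 − 2 = 119.
One-sided p = P(T_{119} < t) ≈ 0.0790.
So 0.05 ≤ p < 0.10.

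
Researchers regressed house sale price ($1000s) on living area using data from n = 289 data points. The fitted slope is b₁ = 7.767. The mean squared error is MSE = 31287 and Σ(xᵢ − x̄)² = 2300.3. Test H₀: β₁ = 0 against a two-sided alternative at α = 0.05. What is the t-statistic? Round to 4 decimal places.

t = 2.1060

SE(b₁) = √(MSE/Sₓₓ) = √(31287/2300.3) = 3.68799.
t = 7.767 / 3.68799 = 2.1060.
df = n − 2 = 287.
Two-sided p ≈ 0.0361, which is < 0.05, so reject H₀.
There is evidence that living area is associated with house sale price.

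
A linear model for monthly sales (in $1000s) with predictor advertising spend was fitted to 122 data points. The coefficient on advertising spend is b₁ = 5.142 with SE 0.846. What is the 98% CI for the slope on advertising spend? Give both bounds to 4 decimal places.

df = n − 2 = 122 − 2 = 120.
t* = t_{0.01, 120} = 2.357825.
Margin = t* × SE = 2.357825 × 0.846 = 1.994720.
CI: 5.142 ± 1.994720 → (3.1473, 7.1367).
With 98% confidence, each one-unit increase in advertising spend is associated with a change of between 3.1473 and 7.1367 $1000s in monthly sales.

(3.1473, 7.1367)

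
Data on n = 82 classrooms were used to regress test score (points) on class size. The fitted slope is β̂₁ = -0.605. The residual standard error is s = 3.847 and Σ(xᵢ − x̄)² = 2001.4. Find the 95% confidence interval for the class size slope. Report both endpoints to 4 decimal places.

SE(β̂₁) = s/√Sₓₓ = 3.847/√2001.4 = 0.0859914.
df = n − 2 = 80.
t* = t_{0.025, 80} = 1.990063.
Margin = t* × SE = 1.990063 × 0.0859914 = 0.171128.
CI: -0.605 ± 0.171128 → (-0.7761, -0.4339).
With 95% confidence, each one-unit increase in class size is associated with a change of between -0.7761 and -0.4339 points in test score.

(-0.7761, -0.4339)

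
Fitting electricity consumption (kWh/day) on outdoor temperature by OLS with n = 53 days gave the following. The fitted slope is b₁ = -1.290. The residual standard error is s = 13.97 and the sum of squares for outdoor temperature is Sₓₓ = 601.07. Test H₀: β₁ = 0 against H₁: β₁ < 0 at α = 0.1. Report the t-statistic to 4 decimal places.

t = -2.2639

SE(b₁) = s/√Sₓₓ = 13.97/√601.07 = 0.569815.
t = -1.290 / 0.569815 = -2.2639.
df = n − 2 = 51.
One-sided p ≈ 0.0139, which is < 0.1, so reject H₀.
There is evidence that the true slope on outdoor temperature is negative.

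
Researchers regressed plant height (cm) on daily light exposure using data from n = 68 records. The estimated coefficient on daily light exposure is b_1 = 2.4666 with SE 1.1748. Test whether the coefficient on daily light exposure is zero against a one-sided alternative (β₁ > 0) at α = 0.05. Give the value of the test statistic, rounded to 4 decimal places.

H₀: β₁ = 0 vs H₁: β₁ > 0.
t = (b_1 − β₁⁰)/SE = 2.4666 / 1.1748 = 2.0996.
df = n − 2 = 68 − 2 = 66.
One-sided p ≈ 0.0198, which is < 0.05, so reject H₀.
There is evidence that the true slope on daily light exposure is positive.

t = 2.0996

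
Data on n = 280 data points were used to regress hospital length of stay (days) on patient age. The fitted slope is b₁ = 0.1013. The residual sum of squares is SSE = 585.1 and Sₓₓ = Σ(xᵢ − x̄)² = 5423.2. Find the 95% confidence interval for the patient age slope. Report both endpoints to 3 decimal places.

(0.063, 0.140)

MSE = SSE/(n − 2) = 585.1/278 = 2.10468.
SE(b₁) = √(MSE/Sₓₓ) = √(2.10468/5423.2) = 0.0196999.
df = n − 2 = 278.
t* = t_{0.025, 278} = 1.968534.
Margin = t* × SE = 1.968534 × 0.0196999 = 0.03878.
CI: 0.1013 ± 0.03878 → (0.063, 0.140).
With 95% confidence, each one-unit increase in patient age is associated with a change of between 0.063 and 0.140 days in hospital length of stay.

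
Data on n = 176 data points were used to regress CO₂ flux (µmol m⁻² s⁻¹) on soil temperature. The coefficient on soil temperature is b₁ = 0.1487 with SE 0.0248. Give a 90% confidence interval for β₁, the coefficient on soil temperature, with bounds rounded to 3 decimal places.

df = n − 2 = 176 − 2 = 174.
t* = t_{0.05, 174} = 1.653658.
Margin = t* × SE = 1.653658 × 0.0248 = 0.04101.
CI: 0.1487 ± 0.04101 → (0.108, 0.190).
With 90% confidence, each one-unit increase in soil temperature is associated with a change of between 0.108 and 0.190 µmol m⁻² s⁻¹ in CO₂ flux.

(0.108, 0.190)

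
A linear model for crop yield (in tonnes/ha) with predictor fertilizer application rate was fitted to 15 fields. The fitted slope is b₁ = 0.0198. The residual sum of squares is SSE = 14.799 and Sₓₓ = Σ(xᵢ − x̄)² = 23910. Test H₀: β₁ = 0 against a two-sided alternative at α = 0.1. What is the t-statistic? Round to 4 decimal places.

t = 2.8695

MSE = SSE/(n − 2) = 14.799/13 = 1.13838.
SE(b₁) = √(MSE/Sₓₓ) = √(1.13838/23910) = 0.00690009.
t = 0.0198 / 0.00690009 = 2.8695.
df = n − 2 = 13.
Two-sided p ≈ 0.0132, which is < 0.1, so reject H₀.
There is evidence that fertilizer application rate is associated with crop yield.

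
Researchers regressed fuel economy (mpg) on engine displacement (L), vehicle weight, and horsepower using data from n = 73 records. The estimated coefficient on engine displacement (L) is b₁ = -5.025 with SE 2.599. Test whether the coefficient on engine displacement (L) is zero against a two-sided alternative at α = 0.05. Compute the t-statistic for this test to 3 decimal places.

t = -1.933

H₀: β₁ = 0 vs H₁: β₁ ≠ 0.
t = (b₁ − β₁⁰)/SE = -5.025 / 2.599 = -1.933.
df = n − k − 1 = 73 − 3 − 1 = 69.
Two-sided p ≈ 0.0573, which is ≥ 0.05, so fail to reject H₀.
The data do not give significant evidence of an association between engine displacement (L) and fuel economy, after adjusting for the other predictors.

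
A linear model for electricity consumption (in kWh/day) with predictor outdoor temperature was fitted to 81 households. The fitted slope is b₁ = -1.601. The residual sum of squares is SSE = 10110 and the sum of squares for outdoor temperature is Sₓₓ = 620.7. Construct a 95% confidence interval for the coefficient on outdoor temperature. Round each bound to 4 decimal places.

MSE = SSE/(n − 2) = 10110/79 = 127.975.
SE(b₁) = √(MSE/Sₓₓ) = √(127.975/620.7) = 0.454068.
df = n − 2 = 79.
t* = t_{0.025, 79} = 1.99045.
Margin = t* × SE = 1.99045 × 0.454068 = 0.903800.
CI: -1.601 ± 0.903800 → (-2.5048, -0.6972).
With 95% confidence, each one-unit increase in outdoor temperature is associated with a change of between -2.5048 and -0.6972 kWh/day in electricity consumption.

(-2.5048, -0.6972)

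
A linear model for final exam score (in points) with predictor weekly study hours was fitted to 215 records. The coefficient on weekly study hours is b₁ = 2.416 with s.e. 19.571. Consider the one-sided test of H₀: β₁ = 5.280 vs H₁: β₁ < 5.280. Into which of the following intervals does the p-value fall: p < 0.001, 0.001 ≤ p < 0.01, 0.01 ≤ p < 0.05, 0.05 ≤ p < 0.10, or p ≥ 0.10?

t = (2.416 − 5.280) / 19.571 = -0.146.
df = n − 2 = 215 − 2 = 213.
One-sided p = P(T_{213} < t) ≈ 0.4419.
So p ≥ 0.10.

p ≥ 0.10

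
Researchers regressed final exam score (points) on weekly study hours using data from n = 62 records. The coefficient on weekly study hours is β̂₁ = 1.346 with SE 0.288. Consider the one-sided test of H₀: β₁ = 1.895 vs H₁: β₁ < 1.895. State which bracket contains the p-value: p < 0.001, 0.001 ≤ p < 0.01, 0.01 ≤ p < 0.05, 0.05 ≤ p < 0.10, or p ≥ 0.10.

0.01 ≤ p < 0.05

t = (1.346 − 1.895) / 0.288 = -1.906.
df = n − 2 = 62 − 2 = 60.
One-sided p = P(T_{60} < t) ≈ 0.0307.
So 0.01 ≤ p < 0.05.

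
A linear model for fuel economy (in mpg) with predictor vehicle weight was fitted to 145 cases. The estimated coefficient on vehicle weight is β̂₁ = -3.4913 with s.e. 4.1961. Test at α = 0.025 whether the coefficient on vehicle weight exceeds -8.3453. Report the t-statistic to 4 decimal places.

t = 1.1568

H₀: β₁ = -8.3453 vs H₁: β₁ > -8.3453.
t = (β̂₁ − β₁⁰)/SE = (-3.4913 − (-8.3453)) / 4.1961 = 1.1568.
df = n − 2 = 145 − 2 = 143.
One-sided p ≈ 0.1246, which is ≥ 0.025, so fail to reject H₀.
The data do not give significant evidence that the true slope on vehicle weight exceeds -8.3453 mpg per unit.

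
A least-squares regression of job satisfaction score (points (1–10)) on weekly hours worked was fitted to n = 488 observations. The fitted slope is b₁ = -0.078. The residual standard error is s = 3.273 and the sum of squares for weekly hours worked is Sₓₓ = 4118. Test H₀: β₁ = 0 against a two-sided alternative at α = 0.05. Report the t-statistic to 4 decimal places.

t = -1.5293

SE(b₁) = s/√Sₓₓ = 3.273/√4118 = 0.0510038.
t = -0.078 / 0.0510038 = -1.5293.
df = n − 2 = 486.
Two-sided p ≈ 0.1268, which is ≥ 0.05, so fail to reject H₀.
The data do not give significant evidence of an association between weekly hours worked and job satisfaction score.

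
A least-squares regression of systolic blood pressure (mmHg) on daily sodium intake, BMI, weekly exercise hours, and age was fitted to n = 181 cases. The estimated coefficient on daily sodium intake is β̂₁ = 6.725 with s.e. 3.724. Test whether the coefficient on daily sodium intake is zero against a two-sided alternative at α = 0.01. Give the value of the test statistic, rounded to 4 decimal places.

t = 1.8059

H₀: β₁ = 0 vs H₁: β₁ ≠ 0.
t = (β̂₁ − β₁⁰)/SE = 6.725 / 3.724 = 1.8059.
df = n − k − 1 = 181 − 4 − 1 = 176.
Two-sided p ≈ 0.0726, which is ≥ 0.01, so fail to reject H₀.
The data do not give significant evidence of an association between daily sodium intake and systolic blood pressure, after adjusting for the other predictors.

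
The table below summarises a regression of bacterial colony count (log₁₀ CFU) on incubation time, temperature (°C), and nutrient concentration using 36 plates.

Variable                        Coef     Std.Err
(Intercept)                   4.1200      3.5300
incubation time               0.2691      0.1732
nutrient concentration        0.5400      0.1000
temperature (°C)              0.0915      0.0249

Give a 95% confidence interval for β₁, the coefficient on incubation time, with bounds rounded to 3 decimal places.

(-0.084, 0.622)

Read off: b = 0.2691, SE = 0.1732 for incubation time.
df = n − k − 1 = 36 − 3 − 1 = 32.
t* = t_{0.025, 32} = 2.036933.
Margin = t* × SE = 2.036933 × 0.1732 = 0.35280.
CI: 0.2691 ± 0.35280 → (-0.084, 0.622).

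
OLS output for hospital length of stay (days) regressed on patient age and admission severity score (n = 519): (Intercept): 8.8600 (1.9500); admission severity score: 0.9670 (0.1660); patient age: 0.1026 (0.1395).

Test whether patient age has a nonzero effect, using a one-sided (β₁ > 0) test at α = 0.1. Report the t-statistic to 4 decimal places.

t = 0.7355

Read off: b = 0.1026, SE = 0.1395 for patient age.
H₀: β₁ = 0 vs H₁: β₁ > 0.
t = 0.1026 / 0.1395 = 0.7355.
df = n − k − 1 = 519 − 2 − 1 = 516.
One-sided p ≈ 0.2312, which is ≥ 0.1, so fail to reject H₀.
The data do not give significant evidence that the true slope on patient age is positive, holding the other predictors fixed.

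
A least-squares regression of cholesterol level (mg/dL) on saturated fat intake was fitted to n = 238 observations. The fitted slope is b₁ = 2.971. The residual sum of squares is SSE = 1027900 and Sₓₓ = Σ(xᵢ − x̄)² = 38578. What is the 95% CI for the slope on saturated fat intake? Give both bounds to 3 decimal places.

MSE = SSE/(n − 2) = 1027900/236 = 4355.51.
SE(b₁) = √(MSE/Sₓₓ) = √(4355.51/38578) = 0.336008.
df = n − 2 = 236.
t* = t_{0.025, 236} = 1.970067.
Margin = t* × SE = 1.970067 × 0.336008 = 0.66196.
CI: 2.971 ± 0.66196 → (2.309, 3.633).
With 95% confidence, each one-unit increase in saturated fat intake is associated with a change of between 2.309 and 3.633 mg/dL in cholesterol level.

(2.309, 3.633)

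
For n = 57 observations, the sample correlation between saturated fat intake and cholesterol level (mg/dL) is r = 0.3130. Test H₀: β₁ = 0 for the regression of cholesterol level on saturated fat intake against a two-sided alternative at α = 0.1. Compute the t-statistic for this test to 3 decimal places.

t = r·√(n − 2)/√(1 − r²) = 0.3130·√55/√0.902031 = 2.444.
df = n − 2 = 55.
Two-sided p ≈ 0.0178, which is < 0.1, so reject H₀.
There is evidence of a linear association between saturated fat intake and cholesterol level.

t = 2.444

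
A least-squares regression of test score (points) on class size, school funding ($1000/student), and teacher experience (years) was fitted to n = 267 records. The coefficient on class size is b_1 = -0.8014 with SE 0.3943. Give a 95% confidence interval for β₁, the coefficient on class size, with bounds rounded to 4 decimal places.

df = n − k − 1 = 267 − 3 − 1 = 263.
t* = t_{0.025, 263} = 1.969025.
Margin = t* × SE = 1.969025 × 0.3943 = 0.776387.
CI: -0.8014 ± 0.776387 → (-1.5778, -0.0250).
With 95% confidence, each one-unit increase in class size is associated with a change of between -1.5778 and -0.0250 points in test score, holding the other predictors fixed.

(-1.5778, -0.0250)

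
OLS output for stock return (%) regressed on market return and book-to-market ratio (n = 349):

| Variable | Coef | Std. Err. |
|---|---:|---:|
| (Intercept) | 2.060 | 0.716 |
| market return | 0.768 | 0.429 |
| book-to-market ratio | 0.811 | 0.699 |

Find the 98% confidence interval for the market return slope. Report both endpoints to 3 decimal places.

(-0.235, 1.771)

Read off: b = 0.768, SE = 0.429 for market return.
df = n − k − 1 = 349 − 2 − 1 = 346.
t* = t_{0.01, 346} = 2.337173.
Margin = t* × SE = 2.337173 × 0.429 = 1.00265.
CI: 0.768 ± 1.00265 → (-0.235, 1.771).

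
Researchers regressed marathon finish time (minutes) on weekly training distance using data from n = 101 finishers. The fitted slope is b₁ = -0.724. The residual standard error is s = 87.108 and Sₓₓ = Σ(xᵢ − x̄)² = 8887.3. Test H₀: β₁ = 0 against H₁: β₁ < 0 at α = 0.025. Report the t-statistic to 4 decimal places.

t = -0.7835

SE(b₁) = s/√Sₓₓ = 87.108/√8887.3 = 0.924002.
t = -0.724 / 0.924002 = -0.7835.
df = n − 2 = 99.
One-sided p ≈ 0.2176, which is ≥ 0.025, so fail to reject H₀.
The data do not give significant evidence that the true slope on weekly training distance is negative.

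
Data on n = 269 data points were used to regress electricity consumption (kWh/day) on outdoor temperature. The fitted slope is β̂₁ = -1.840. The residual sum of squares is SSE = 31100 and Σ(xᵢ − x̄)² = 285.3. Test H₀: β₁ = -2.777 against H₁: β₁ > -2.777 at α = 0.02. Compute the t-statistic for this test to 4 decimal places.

t = 1.4664

MSE = SSE/(n − 2) = 31100/267 = 116.479.
SE(β̂₁) = √(MSE/Sₓₓ) = √(116.479/285.3) = 0.63896.
t = (-1.840 − (-2.777)) / 0.63896 = 1.4664.
df = n − 2 = 267.
One-sided p ≈ 0.0719, which is ≥ 0.02, so fail to reject H₀.
The data do not give significant evidence that the true slope on outdoor temperature exceeds -2.777 kWh/day per unit.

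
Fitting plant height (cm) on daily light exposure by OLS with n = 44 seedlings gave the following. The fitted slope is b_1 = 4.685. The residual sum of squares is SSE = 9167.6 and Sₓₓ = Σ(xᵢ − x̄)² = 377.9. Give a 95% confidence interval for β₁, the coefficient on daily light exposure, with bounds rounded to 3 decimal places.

(3.151, 6.219)

MSE = SSE/(n − 2) = 9167.6/42 = 218.276.
SE(b_1) = √(MSE/Sₓₓ) = √(218.276/377.9) = 0.760002.
df = n − 2 = 42.
t* = t_{0.025, 42} = 2.018082.
Margin = t* × SE = 2.018082 × 0.760002 = 1.53375.
CI: 4.685 ± 1.53375 → (3.151, 6.219).
With 95% confidence, each one-unit increase in daily light exposure is associated with a change of between 3.151 and 6.219 cm in plant height.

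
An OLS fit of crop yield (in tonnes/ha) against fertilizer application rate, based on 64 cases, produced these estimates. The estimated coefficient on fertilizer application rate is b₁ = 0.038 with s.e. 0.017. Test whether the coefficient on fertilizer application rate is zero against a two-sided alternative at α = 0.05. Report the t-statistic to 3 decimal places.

t = 2.235

H₀: β₁ = 0 vs H₁: β₁ ≠ 0.
t = (b₁ − β₁⁰)/SE = 0.038 / 0.017 = 2.235.
df = n − 2 = 64 − 2 = 62.
Two-sided p ≈ 0.0290, which is < 0.05, so reject H₀.
There is evidence that fertilizer application rate is associated with crop yield.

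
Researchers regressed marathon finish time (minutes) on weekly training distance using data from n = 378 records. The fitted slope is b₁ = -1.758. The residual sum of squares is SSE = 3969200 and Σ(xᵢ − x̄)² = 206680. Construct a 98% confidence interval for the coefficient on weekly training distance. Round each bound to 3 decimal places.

(-2.286, -1.230)

MSE = SSE/(n − 2) = 3969200/376 = 10556.4.
SE(b₁) = √(MSE/Sₓₓ) = √(10556.4/206680) = 0.226.
df = n − 2 = 376.
t* = t_{0.01, 376} = 2.336306.
Margin = t* × SE = 2.336306 × 0.226 = 0.52801.
CI: -1.758 ± 0.52801 → (-2.286, -1.230).
With 98% confidence, each one-unit increase in weekly training distance is associated with a change of between -2.286 and -1.230 minutes in marathon finish time.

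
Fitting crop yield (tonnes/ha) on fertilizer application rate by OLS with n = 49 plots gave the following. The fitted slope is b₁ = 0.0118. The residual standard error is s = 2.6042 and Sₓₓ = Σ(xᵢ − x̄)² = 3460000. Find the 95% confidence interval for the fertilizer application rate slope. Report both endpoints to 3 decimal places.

SE(b₁) = s/√Sₓₓ = 2.6042/√3460000 = 0.00140003.
df = n − 2 = 47.
t* = t_{0.025, 47} = 2.011741.
Margin = t* × SE = 2.011741 × 0.00140003 = 0.00282.
CI: 0.0118 ± 0.00282 → (0.009, 0.015).
With 95% confidence, each one-unit increase in fertilizer application rate is associated with a change of between 0.009 and 0.015 tonnes/ha in crop yield.

(0.009, 0.015)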